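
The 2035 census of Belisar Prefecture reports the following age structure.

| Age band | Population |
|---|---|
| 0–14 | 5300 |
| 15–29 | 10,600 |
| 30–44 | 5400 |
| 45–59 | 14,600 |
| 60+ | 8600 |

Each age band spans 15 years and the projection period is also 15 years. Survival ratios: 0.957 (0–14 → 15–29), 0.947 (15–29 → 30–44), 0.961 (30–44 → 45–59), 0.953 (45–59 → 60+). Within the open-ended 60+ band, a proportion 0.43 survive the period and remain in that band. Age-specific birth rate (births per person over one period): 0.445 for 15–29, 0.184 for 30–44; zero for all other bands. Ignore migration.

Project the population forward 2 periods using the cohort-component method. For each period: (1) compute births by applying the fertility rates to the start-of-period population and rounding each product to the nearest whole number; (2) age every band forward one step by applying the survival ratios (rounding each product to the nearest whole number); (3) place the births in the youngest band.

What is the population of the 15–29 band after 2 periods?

5465

Call the groups 1 to 5, youngest first.
Period 1:
Births: 10600 * 0.445 = 4717, 5400 * 0.184 = 994 ⇒ total 5711
Group 2: 5300 * 0.957 = 5072
Group 3: 10600 * 0.947 = 10038
Group 4: 5400 * 0.961 = 5189
Group 5: 14600 * 0.953 + 8600 * 0.43 = 13914 + 3698 = 17612
→ [5711, 5072, 10038, 5189, 17612]
Period 2:
Births: 5072 * 0.445 = 2257, 10038 * 0.184 = 1847 ⇒ total 4104
Group 2: 5711 * 0.957 = 5465
Group 3: 5072 * 0.947 = 4803
Group 4: 10038 * 0.961 = 9647
Group 5: 5189 * 0.953 + 17612 * 0.43 = 4945 + 7573 = 12518
→ [4104, 5465, 4803, 9647, 12518]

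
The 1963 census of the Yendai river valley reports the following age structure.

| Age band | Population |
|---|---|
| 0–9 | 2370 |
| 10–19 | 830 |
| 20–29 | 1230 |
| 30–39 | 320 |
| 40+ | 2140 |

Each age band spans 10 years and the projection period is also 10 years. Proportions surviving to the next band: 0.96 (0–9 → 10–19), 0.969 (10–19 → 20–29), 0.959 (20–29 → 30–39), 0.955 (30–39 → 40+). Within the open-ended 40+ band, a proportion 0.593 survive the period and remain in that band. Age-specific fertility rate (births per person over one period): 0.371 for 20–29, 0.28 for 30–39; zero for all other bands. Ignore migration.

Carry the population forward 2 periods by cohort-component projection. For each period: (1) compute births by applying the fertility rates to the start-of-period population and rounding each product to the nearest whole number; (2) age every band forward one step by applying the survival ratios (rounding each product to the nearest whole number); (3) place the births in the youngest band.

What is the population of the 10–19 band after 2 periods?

Let band 1 be 0–9 through band 5 = 40+.
— Period 1 —
Births: 1230 * 0.371 = 456, 320 * 0.28 = 90 → total 546
Band 2: 2370 * 0.96 = 2275
Band 3: 830 * 0.969 = 804
Band 4: 1230 * 0.959 = 1180
Band 5: 320 * 0.955 + 2140 * 0.593 = 306 + 1269 = 1575
Giving 546 / 2275 / 804 / 1180 / 1575.
— Period 2 —
Births: 804 * 0.371 = 298, 1180 * 0.28 = 330 → total 628
Band 2: 546 * 0.96 = 524
Band 3: 2275 * 0.969 = 2204
Band 4: 804 * 0.959 = 771
Band 5: 1180 * 0.955 + 1575 * 0.593 = 1127 + 934 = 2061
Giving 628 / 524 / 2204 / 771 / 2061.

524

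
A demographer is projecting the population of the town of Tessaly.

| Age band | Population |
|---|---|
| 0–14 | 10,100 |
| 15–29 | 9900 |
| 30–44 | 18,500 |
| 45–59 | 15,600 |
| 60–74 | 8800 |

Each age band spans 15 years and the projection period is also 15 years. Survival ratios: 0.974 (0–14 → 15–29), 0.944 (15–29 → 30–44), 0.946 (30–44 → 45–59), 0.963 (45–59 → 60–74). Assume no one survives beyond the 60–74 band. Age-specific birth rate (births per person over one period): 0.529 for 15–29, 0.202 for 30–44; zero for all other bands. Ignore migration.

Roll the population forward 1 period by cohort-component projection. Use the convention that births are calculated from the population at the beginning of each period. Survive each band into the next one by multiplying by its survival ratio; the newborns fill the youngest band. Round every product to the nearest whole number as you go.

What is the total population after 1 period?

60681

(Groups numbered youngest = 1 to oldest = 5.)
After projecting period 1:
Births: 9900 * 0.529 = 5237  |  18500 * 0.202 = 3737 — total 8974
Group 2: 10100 * 0.974 = 9837
Group 3: 9900 * 0.944 = 9346
Group 4: 18500 * 0.946 = 17501
Group 5: 15600 * 0.963 = 15023
→ [8974, 9837, 9346, 17501, 15023]
Total after period 1: 8974 + 9837 + 9346 + 17501 + 15023 = 60681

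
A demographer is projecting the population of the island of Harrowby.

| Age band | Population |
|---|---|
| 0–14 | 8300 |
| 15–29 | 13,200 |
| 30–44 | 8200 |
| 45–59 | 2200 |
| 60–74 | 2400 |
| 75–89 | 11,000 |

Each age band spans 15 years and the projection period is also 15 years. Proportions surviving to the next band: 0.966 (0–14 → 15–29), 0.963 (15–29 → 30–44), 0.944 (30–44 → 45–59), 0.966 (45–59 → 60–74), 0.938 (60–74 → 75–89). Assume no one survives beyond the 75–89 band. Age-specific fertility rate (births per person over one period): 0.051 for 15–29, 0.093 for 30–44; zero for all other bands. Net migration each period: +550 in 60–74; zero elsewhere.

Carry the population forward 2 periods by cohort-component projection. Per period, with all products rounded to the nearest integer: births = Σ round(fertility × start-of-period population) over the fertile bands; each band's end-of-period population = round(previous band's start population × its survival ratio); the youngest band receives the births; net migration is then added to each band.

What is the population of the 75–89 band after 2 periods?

After projecting period 1:
Births: 13200 * 0.051 = 673 ; 8200 * 0.093 = 763 — total 1436
15–29: 8300 * 0.966 = 8018
30–44: 13200 * 0.963 = 12712
45–59: 8200 * 0.944 = 7741
60–74: 2200 * 0.966 = 2125
75–89: 2400 * 0.938 = 2251
Net migration: 60–74 + 550 → 2675
Population now: 0–14=1436, 15–29=8018, 30–44=12712, 45–59=7741, 60–74=2675, 75–89=2251
After projecting period 2:
Births: 8018 * 0.051 = 409 ; 12712 * 0.093 = 1182 — total 1591
15–29: 1436 * 0.966 = 1387
30–44: 8018 * 0.963 = 7721
45–59: 12712 * 0.944 = 12000
60–74: 7741 * 0.966 = 7478
75–89: 2675 * 0.938 = 2509
Net migration: 60–74 + 550 → 8028
Population now: 0–14=1591, 15–29=1387, 30–44=7721, 45–59=12000, 60–74=8028, 75–89=2509

2509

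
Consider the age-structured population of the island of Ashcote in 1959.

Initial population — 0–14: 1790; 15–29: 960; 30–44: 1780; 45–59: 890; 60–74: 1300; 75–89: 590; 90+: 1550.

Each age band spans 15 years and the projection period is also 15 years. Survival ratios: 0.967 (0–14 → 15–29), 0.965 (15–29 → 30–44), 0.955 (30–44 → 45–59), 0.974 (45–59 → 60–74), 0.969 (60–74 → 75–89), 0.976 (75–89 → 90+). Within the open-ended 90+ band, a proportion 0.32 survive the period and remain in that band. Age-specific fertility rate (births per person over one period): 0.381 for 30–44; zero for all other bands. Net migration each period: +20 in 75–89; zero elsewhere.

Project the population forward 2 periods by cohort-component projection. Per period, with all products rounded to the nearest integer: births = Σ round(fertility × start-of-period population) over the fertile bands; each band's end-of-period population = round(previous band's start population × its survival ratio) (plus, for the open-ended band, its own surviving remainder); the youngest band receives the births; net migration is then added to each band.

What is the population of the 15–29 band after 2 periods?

Call the groups 1 to 7, youngest first.
Period 1.
Births: 1780 × 0.381 = 678
Group 2: 1790 × 0.967 = 1731
Group 3: 960 × 0.965 = 926
Group 4: 1780 × 0.955 = 1700
Group 5: 890 × 0.974 = 867
Group 6: 1300 × 0.969 = 1260
Group 7: 590 × 0.976 + 1550 × 0.32 = 576 + 496 = 1072
Net migration: Group 6 + 20 → 1280
→ [678, 1731, 926, 1700, 867, 1280, 1072]
Period 2.
Births: 926 × 0.381 = 353
Group 2: 678 × 0.967 = 656
Group 3: 1731 × 0.965 = 1670
Group 4: 926 × 0.955 = 884
Group 5: 1700 × 0.974 = 1656
Group 6: 867 × 0.969 = 840
Group 7: 1280 × 0.976 + 1072 × 0.32 = 1249 + 343 = 1592
Net migration: Group 6 + 20 → 860
→ [353, 656, 1670, 884, 1656, 860, 1592]

656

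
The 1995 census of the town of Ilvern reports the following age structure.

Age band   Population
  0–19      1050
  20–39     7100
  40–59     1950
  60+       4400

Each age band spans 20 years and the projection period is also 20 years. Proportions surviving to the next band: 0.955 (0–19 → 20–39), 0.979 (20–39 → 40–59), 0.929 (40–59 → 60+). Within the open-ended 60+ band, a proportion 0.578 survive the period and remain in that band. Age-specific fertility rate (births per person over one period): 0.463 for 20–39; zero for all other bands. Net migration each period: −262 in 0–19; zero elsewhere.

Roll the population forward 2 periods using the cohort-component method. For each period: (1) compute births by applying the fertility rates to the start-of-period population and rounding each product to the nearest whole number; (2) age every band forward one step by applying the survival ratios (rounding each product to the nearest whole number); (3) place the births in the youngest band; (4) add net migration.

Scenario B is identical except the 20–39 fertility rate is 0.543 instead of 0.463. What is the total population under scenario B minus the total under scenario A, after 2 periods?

Period 1.
Births: 7100 * 0.463 = 3287
20–39: 1050 * 0.955 = 1003
40–59: 7100 * 0.979 = 6951
60+: 1950 * 0.929 + 4400 * 0.578 = 1812 + 2543 = 4355
Net migration: 0–19 − 262 → 3025
Population now: 0–19=3025, 20–39=1003, 40–59=6951, 60+=4355
Period 2.
Births: 1003 * 0.463 = 464
20–39: 3025 * 0.955 = 2889
40–59: 1003 * 0.979 = 982
60+: 6951 * 0.929 + 4355 * 0.578 = 6457 + 2517 = 8974
Net migration: 0–19 − 262 → 202
Population now: 0–19=202, 20–39=2889, 40–59=982, 60+=8974
Scenario A total after 2 periods: 13047
Scenario B projection —
Period 1.
Births: 7100 * 0.543 = 3855
20–39: 1050 * 0.955 = 1003
40–59: 7100 * 0.979 = 6951
60+: 1950 * 0.929 + 4400 * 0.578 = 1812 + 2543 = 4355
Net migration: 0–19 − 262 → 3593
Population now: 0–19=3593, 20–39=1003, 40–59=6951, 60+=4355
Period 2.
Births: 1003 * 0.543 = 545
20–39: 3593 * 0.955 = 3431
40–59: 1003 * 0.979 = 982
60+: 6951 * 0.929 + 4355 * 0.578 = 6457 + 2517 = 8974
Net migration: 0–19 − 262 → 283
Population now: 0–19=283, 20–39=3431, 40–59=982, 60+=8974
Scenario B total after 2 periods: 13670
Difference B − A = 13670 − 13047 = 623

623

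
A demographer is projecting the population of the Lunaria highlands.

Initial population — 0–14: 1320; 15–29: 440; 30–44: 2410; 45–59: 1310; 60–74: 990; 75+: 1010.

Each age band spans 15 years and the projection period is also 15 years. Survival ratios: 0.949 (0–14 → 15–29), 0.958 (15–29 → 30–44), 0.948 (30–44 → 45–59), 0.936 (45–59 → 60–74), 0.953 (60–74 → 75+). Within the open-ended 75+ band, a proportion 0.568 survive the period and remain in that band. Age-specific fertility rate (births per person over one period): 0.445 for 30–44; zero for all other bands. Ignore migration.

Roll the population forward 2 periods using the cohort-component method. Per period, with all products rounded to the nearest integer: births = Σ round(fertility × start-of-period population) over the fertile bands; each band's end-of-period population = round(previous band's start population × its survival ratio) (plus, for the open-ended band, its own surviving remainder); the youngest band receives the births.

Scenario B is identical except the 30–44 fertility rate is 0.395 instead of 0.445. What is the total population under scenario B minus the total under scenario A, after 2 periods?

-135

— Period 1 —
Births: 2410 * 0.445 = 1072
15–29: 1320 * 0.949 = 1253
30–44: 440 * 0.958 = 422
45–59: 2410 * 0.948 = 2285
60–74: 1310 * 0.936 = 1226
75+: 990 * 0.953 + 1010 * 0.568 = 943 + 574 = 1517
→ [1072, 1253, 422, 2285, 1226, 1517]
— Period 2 —
Births: 422 * 0.445 = 188
15–29: 1072 * 0.949 = 1017
30–44: 1253 * 0.958 = 1200
45–59: 422 * 0.948 = 400
60–74: 2285 * 0.936 = 2139
75+: 1226 * 0.953 + 1517 * 0.568 = 1168 + 862 = 2030
→ [188, 1017, 1200, 400, 2139, 2030]
Scenario A total after 2 periods: 6974
Scenario B projection —
— Period 1 —
Births: 2410 * 0.395 = 952
15–29: 1320 * 0.949 = 1253
30–44: 440 * 0.958 = 422
45–59: 2410 * 0.948 = 2285
60–74: 1310 * 0.936 = 1226
75+: 990 * 0.953 + 1010 * 0.568 = 943 + 574 = 1517
→ [952, 1253, 422, 2285, 1226, 1517]
— Period 2 —
Births: 422 * 0.395 = 167
15–29: 952 * 0.949 = 903
30–44: 1253 * 0.958 = 1200
45–59: 422 * 0.948 = 400
60–74: 2285 * 0.936 = 2139
75+: 1226 * 0.953 + 1517 * 0.568 = 1168 + 862 = 2030
→ [167, 903, 1200, 400, 2139, 2030]
Scenario B total after 2 periods: 6839
Difference B − A = 6839 − 6974 = -135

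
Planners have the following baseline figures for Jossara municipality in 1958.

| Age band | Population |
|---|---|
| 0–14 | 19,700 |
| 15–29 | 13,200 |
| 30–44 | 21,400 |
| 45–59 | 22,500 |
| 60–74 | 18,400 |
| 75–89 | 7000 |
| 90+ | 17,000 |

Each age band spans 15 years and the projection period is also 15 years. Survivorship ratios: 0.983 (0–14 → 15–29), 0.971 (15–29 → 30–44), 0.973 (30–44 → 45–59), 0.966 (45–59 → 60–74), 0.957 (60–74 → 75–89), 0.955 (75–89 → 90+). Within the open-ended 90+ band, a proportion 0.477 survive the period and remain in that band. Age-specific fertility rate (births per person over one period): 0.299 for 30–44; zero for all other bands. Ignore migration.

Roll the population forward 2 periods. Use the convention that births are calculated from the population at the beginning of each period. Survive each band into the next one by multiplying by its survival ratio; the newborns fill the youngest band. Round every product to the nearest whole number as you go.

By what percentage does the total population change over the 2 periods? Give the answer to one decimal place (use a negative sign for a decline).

-10.9

Period 1.
Births: 21400 * 0.299 = 6399
15–29: 19700 * 0.983 = 19365
30–44: 13200 * 0.971 = 12817
45–59: 21400 * 0.973 = 20822
60–74: 22500 * 0.966 = 21735
75–89: 18400 * 0.957 = 17609
90+: 7000 * 0.955 + 17000 * 0.477 = 6685 + 8109 = 14794
End of period: [6399, 19365, 12817, 20822, 21735, 17609, 14794]
Period 2.
Births: 12817 * 0.299 = 3832
15–29: 6399 * 0.983 = 6290
30–44: 19365 * 0.971 = 18803
45–59: 12817 * 0.973 = 12471
60–74: 20822 * 0.966 = 20114
75–89: 21735 * 0.957 = 20800
90+: 17609 * 0.955 + 14794 * 0.477 = 16817 + 7057 = 23874
End of period: [3832, 6290, 18803, 12471, 20114, 20800, 23874]
Total: 119200 → 106184; change = -13016; percentage change = -10.9%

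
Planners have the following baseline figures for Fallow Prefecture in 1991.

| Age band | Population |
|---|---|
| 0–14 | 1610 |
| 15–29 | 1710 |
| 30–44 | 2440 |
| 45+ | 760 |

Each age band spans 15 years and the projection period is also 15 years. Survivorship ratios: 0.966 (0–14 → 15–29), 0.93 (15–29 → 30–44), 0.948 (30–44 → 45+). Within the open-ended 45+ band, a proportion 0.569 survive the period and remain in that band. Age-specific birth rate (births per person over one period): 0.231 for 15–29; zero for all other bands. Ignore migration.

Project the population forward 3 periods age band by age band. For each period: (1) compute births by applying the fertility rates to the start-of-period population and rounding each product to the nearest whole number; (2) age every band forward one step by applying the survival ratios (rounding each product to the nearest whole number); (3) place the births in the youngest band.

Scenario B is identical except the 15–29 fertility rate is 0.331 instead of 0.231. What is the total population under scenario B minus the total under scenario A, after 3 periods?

397

(Bands numbered youngest = 1 to oldest = 4.)
— Period 1 —
Births: 1710 × 0.231 = 395
Band 2: 1610 × 0.966 = 1555
Band 3: 1710 × 0.93 = 1590
Band 4: 2440 × 0.948 + 760 × 0.569 = 2313 + 432 = 2745
→ [395, 1555, 1590, 2745]
— Period 2 —
Births: 1555 × 0.231 = 359
Band 2: 395 × 0.966 = 382
Band 3: 1555 × 0.93 = 1446
Band 4: 1590 × 0.948 + 2745 × 0.569 = 1507 + 1562 = 3069
→ [359, 382, 1446, 3069]
— Period 3 —
Births: 382 × 0.231 = 88
Band 2: 359 × 0.966 = 347
Band 3: 382 × 0.93 = 355
Band 4: 1446 × 0.948 + 3069 × 0.569 = 1371 + 1746 = 3117
→ [88, 347, 355, 3117]
Scenario A total after 3 periods: 3907
Scenario B projection —
— Period 1 —
Births: 1710 × 0.331 = 566
Band 2: 1610 × 0.966 = 1555
Band 3: 1710 × 0.93 = 1590
Band 4: 2440 × 0.948 + 760 × 0.569 = 2313 + 432 = 2745
→ [566, 1555, 1590, 2745]
— Period 2 —
Births: 1555 × 0.331 = 515
Band 2: 566 × 0.966 = 547
Band 3: 1555 × 0.93 = 1446
Band 4: 1590 × 0.948 + 2745 × 0.569 = 1507 + 1562 = 3069
→ [515, 547, 1446, 3069]
— Period 3 —
Births: 547 × 0.331 = 181
Band 2: 515 × 0.966 = 497
Band 3: 547 × 0.93 = 509
Band 4: 1446 × 0.948 + 3069 × 0.569 = 1371 + 1746 = 3117
→ [181, 497, 509, 3117]
Scenario B total after 3 periods: 4304
Difference B − A = 4304 − 3907 = 397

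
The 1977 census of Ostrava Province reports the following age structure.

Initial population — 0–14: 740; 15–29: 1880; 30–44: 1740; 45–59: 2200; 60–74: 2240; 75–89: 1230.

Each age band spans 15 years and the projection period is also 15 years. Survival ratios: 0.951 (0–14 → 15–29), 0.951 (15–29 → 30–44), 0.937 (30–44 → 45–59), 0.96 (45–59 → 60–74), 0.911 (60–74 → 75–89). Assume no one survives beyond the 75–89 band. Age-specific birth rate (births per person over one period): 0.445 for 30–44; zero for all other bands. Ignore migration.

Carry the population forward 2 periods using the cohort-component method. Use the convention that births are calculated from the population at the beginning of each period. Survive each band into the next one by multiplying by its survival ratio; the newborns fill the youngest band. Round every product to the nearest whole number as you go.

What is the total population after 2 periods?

(Bands numbered youngest = 1 to oldest = 6.)
Period 1:
Births: 1740 * 0.445 = 774
Band 2: 740 * 0.951 = 704
Band 3: 1880 * 0.951 = 1788
Band 4: 1740 * 0.937 = 1630
Band 5: 2200 * 0.96 = 2112
Band 6: 2240 * 0.911 = 2041
→ [774, 704, 1788, 1630, 2112, 2041]
Period 2:
Births: 1788 * 0.445 = 796
Band 2: 774 * 0.951 = 736
Band 3: 704 * 0.951 = 670
Band 4: 1788 * 0.937 = 1675
Band 5: 1630 * 0.96 = 1565
Band 6: 2112 * 0.911 = 1924
→ [796, 736, 670, 1675, 1565, 1924]
Total after period 2: 796 + 736 + 670 + 1675 + 1565 + 1924 = 7366

7366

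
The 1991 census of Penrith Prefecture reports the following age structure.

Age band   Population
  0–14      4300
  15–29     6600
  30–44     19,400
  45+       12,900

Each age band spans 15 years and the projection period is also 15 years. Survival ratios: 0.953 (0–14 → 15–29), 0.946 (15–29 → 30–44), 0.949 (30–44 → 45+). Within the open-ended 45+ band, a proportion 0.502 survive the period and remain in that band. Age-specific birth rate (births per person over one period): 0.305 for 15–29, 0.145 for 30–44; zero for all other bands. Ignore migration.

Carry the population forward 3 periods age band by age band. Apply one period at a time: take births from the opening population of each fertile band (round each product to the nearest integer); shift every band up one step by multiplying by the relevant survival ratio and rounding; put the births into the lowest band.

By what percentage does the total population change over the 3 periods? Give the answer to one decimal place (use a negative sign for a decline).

-50.7

After projecting period 1:
Births: 6600 * 0.305 = 2013, 19400 * 0.145 = 2813 → 4826
15–29: 4300 * 0.953 = 4098
30–44: 6600 * 0.946 = 6244
45+: 19400 * 0.949 + 12900 * 0.502 = 18411 + 6476 = 24887
→ [4826, 4098, 6244, 24887]
After projecting period 2:
Births: 4098 * 0.305 = 1250, 6244 * 0.145 = 905 → 2155
15–29: 4826 * 0.953 = 4599
30–44: 4098 * 0.946 = 3877
45+: 6244 * 0.949 + 24887 * 0.502 = 5926 + 12493 = 18419
→ [2155, 4599, 3877, 18419]
After projecting period 3:
Births: 4599 * 0.305 = 1403, 3877 * 0.145 = 562 → 1965
15–29: 2155 * 0.953 = 2054
30–44: 4599 * 0.946 = 4351
45+: 3877 * 0.949 + 18419 * 0.502 = 3679 + 9246 = 12925
→ [1965, 2054, 4351, 12925]
Total: 43200 → 21295; change = -21905; percentage change = -50.7%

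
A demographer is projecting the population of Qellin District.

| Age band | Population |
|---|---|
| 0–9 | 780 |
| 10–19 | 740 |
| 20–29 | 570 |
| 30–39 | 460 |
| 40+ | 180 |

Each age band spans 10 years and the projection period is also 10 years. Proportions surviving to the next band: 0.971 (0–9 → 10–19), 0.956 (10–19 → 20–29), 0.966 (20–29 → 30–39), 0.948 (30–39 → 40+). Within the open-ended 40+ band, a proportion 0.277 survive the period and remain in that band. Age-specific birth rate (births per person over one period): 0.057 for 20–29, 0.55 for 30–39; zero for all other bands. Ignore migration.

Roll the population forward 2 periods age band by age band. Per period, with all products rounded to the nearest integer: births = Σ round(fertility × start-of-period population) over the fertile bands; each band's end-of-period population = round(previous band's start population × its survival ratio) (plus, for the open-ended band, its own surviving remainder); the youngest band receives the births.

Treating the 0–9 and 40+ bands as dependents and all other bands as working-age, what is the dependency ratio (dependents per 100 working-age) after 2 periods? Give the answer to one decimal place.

Call the bands 1 to 5, youngest first.
Period 1:
Births: 570 * 0.057 = 32 ; 460 * 0.55 = 253 ⇒ total 285
Band 2: 780 * 0.971 = 757
Band 3: 740 * 0.956 = 707
Band 4: 570 * 0.966 = 551
Band 5: 460 * 0.948 + 180 * 0.277 = 436 + 50 = 486
Population now: 0–9=285, 10–19=757, 20–29=707, 30–39=551, 40+=486
Period 2:
Births: 707 * 0.057 = 40 ; 551 * 0.55 = 303 ⇒ total 343
Band 2: 285 * 0.971 = 277
Band 3: 757 * 0.956 = 724
Band 4: 707 * 0.966 = 683
Band 5: 551 * 0.948 + 486 * 0.277 = 522 + 135 = 657
Population now: 0–9=343, 10–19=277, 20–29=724, 30–39=683, 40+=657
Dependents (band 0–9 + band 40+) = 343 + 657 = 1000; working-age = 1684; ratio = 1000/1684 × 100 = 59.4

59.4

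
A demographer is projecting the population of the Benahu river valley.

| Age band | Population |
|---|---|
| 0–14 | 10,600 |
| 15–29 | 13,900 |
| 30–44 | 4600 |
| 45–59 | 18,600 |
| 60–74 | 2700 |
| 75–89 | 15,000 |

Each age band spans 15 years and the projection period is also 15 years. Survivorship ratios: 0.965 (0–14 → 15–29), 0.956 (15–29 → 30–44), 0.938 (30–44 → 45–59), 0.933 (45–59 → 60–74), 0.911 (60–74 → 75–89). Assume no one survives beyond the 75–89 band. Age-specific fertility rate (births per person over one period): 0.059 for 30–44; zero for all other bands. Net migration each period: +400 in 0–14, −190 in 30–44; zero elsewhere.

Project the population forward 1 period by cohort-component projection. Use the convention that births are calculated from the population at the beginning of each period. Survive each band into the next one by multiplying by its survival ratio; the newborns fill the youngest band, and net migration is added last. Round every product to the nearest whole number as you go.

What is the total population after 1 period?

48127

Let band 1 be 0–14 through band 6 = 75–89.
— Period 1 —
Births: 4600 * 0.059 = 271
Band 2: 10600 * 0.965 = 10229
Band 3: 13900 * 0.956 = 13288
Band 4: 4600 * 0.938 = 4315
Band 5: 18600 * 0.933 = 17354
Band 6: 2700 * 0.911 = 2460
Net migration: Band 1 + 400 → 671; Band 3 − 190 → 13098
Population now: 0–14=671, 15–29=10229, 30–44=13098, 45–59=4315, 60–74=17354, 75–89=2460
Total after period 1: 671 + 10229 + 13098 + 4315 + 17354 + 2460 = 48127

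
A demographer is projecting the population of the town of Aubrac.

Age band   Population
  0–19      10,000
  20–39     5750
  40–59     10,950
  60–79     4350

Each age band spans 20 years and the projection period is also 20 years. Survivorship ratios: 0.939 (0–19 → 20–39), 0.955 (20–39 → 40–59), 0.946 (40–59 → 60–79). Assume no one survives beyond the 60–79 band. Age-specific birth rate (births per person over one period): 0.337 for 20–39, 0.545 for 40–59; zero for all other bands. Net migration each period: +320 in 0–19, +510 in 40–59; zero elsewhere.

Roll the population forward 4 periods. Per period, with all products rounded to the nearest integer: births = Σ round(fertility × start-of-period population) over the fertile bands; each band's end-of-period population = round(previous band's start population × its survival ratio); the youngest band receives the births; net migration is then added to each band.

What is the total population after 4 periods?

Period 1:
Births: 5750 * 0.337 = 1938, 10950 * 0.545 = 5968 → 7906
20–39: 10000 * 0.939 = 9390
40–59: 5750 * 0.955 = 5491
60–79: 10950 * 0.946 = 10359
Net migration: 0–19 + 320 → 8226; 40–59 + 510 → 6001
→ [8226, 9390, 6001, 10359]
Period 2:
Births: 9390 * 0.337 = 3164, 6001 * 0.545 = 3271 → 6435
20–39: 8226 * 0.939 = 7724
40–59: 9390 * 0.955 = 8967
60–79: 6001 * 0.946 = 5677
Net migration: 0–19 + 320 → 6755; 40–59 + 510 → 9477
→ [6755, 7724, 9477, 5677]
Period 3:
Births: 7724 * 0.337 = 2603, 9477 * 0.545 = 5165 → 7768
20–39: 6755 * 0.939 = 6343
40–59: 7724 * 0.955 = 7376
60–79: 9477 * 0.946 = 8965
Net migration: 0–19 + 320 → 8088; 40–59 + 510 → 7886
→ [8088, 6343, 7886, 8965]
Period 4:
Births: 6343 * 0.337 = 2138, 7886 * 0.545 = 4298 → 6436
20–39: 8088 * 0.939 = 7595
40–59: 6343 * 0.955 = 6058
60–79: 7886 * 0.946 = 7460
Net migration: 0–19 + 320 → 6756; 40–59 + 510 → 6568
→ [6756, 7595, 6568, 7460]
Total after period 4: 6756 + 7595 + 6568 + 7460 = 28379

28379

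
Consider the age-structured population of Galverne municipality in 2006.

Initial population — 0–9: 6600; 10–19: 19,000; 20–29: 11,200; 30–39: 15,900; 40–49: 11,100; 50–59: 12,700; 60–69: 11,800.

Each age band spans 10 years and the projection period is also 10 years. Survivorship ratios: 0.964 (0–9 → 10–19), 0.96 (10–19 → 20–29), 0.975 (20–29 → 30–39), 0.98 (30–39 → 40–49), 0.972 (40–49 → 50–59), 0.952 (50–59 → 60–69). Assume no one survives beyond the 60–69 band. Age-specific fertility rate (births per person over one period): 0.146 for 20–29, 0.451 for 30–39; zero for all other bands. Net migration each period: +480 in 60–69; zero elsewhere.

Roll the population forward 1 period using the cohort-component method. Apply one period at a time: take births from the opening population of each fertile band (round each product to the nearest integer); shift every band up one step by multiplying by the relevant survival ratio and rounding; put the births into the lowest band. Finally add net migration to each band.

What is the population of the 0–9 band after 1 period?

Call the bands 1 to 7, youngest first.
Period 1.
Births: 11200 × 0.146 = 1635, 15900 × 0.451 = 7171 ⇒ total 8806
Band 2: 6600 × 0.964 = 6362
Band 3: 19000 × 0.96 = 18240
Band 4: 11200 × 0.975 = 10920
Band 5: 15900 × 0.98 = 15582
Band 6: 11100 × 0.972 = 10789
Band 7: 12700 × 0.952 = 12090
Net migration: Band 7 + 480 → 12570
Giving 8806 / 6362 / 18240 / 10920 / 15582 / 10789 / 12570.

8806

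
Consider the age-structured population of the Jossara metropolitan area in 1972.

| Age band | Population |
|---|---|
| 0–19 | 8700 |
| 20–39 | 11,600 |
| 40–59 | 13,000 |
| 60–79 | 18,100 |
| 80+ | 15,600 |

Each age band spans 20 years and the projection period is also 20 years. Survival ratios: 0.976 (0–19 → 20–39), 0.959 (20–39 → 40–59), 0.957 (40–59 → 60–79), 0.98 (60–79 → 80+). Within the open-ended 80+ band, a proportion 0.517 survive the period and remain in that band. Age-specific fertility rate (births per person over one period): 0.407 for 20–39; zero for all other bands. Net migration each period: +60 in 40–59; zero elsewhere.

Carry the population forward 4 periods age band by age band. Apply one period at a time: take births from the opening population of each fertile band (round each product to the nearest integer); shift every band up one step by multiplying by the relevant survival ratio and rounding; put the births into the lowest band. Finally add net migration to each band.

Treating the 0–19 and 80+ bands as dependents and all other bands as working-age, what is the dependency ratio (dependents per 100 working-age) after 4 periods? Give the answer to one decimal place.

Call the bands 1 to 5, youngest first.
[period 1]
Births: 11600 * 0.407 = 4721
Band 2: 8700 * 0.976 = 8491
Band 3: 11600 * 0.959 = 11124
Band 4: 13000 * 0.957 = 12441
Band 5: 18100 * 0.98 + 15600 * 0.517 = 17738 + 8065 = 25803
Net migration: Band 3 + 60 → 11184
→ [4721, 8491, 11184, 12441, 25803]
[period 2]
Births: 8491 * 0.407 = 3456
Band 2: 4721 * 0.976 = 4608
Band 3: 8491 * 0.959 = 8143
Band 4: 11184 * 0.957 = 10703
Band 5: 12441 * 0.98 + 25803 * 0.517 = 12192 + 13340 = 25532
Net migration: Band 3 + 60 → 8203
→ [3456, 4608, 8203, 10703, 25532]
[period 3]
Births: 4608 * 0.407 = 1875
Band 2: 3456 * 0.976 = 3373
Band 3: 4608 * 0.959 = 4419
Band 4: 8203 * 0.957 = 7850
Band 5: 10703 * 0.98 + 25532 * 0.517 = 10489 + 13200 = 23689
Net migration: Band 3 + 60 → 4479
→ [1875, 3373, 4479, 7850, 23689]
[period 4]
Births: 3373 * 0.407 = 1373
Band 2: 1875 * 0.976 = 1830
Band 3: 3373 * 0.959 = 3235
Band 4: 4479 * 0.957 = 4286
Band 5: 7850 * 0.98 + 23689 * 0.517 = 7693 + 12247 = 19940
Net migration: Band 3 + 60 → 3295
→ [1373, 1830, 3295, 4286, 19940]
Dependents (band 0–19 + band 80+) = 1373 + 19940 = 21313; working-age = 9411; ratio = 21313/9411 × 100 = 226.5

226.5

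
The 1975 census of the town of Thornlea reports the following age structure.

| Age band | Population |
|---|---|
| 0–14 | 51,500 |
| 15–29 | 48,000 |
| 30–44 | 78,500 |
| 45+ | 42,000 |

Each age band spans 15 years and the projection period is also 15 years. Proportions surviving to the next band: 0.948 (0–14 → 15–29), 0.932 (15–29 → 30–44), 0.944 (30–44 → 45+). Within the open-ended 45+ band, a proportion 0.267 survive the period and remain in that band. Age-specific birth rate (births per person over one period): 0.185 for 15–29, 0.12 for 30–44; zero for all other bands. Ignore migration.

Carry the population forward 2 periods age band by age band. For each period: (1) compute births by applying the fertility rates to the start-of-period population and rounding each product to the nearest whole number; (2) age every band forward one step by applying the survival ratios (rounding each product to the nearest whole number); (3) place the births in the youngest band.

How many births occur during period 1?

(Groups numbered youngest = 1 to oldest = 4.)
— Period 1 —
Births: 48000 × 0.185 = 8880  |  78500 × 0.12 = 9420 ⇒ total 18300
Group 2: 51500 × 0.948 = 48822
Group 3: 48000 × 0.932 = 44736
Group 4: 78500 × 0.944 + 42000 × 0.267 = 74104 + 11214 = 85318
→ [18300, 48822, 44736, 85318]

18300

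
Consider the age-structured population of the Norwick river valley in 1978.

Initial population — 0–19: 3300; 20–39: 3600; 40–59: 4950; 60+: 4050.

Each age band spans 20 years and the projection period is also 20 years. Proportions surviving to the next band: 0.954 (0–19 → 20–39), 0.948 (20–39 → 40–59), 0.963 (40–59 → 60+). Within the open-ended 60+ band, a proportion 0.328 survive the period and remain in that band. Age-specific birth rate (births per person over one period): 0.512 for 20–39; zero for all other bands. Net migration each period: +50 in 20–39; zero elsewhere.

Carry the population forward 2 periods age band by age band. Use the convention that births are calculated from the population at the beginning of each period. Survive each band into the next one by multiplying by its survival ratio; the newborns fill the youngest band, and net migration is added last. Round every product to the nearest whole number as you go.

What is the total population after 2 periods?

Call the groups 1 to 4, youngest first.
— Period 1 —
Births: 3600 * 0.512 = 1843
Group 2: 3300 * 0.954 = 3148
Group 3: 3600 * 0.948 = 3413
Group 4: 4950 * 0.963 + 4050 * 0.328 = 4767 + 1328 = 6095
Net migration: Group 2 + 50 → 3198
→ [1843, 3198, 3413, 6095]
— Period 2 —
Births: 3198 * 0.512 = 1637
Group 2: 1843 * 0.954 = 1758
Group 3: 3198 * 0.948 = 3032
Group 4: 3413 * 0.963 + 6095 * 0.328 = 3287 + 1999 = 5286
Net migration: Group 2 + 50 → 1808
→ [1637, 1808, 3032, 5286]
Total after period 2: 1637 + 1808 + 3032 + 5286 = 11763

11763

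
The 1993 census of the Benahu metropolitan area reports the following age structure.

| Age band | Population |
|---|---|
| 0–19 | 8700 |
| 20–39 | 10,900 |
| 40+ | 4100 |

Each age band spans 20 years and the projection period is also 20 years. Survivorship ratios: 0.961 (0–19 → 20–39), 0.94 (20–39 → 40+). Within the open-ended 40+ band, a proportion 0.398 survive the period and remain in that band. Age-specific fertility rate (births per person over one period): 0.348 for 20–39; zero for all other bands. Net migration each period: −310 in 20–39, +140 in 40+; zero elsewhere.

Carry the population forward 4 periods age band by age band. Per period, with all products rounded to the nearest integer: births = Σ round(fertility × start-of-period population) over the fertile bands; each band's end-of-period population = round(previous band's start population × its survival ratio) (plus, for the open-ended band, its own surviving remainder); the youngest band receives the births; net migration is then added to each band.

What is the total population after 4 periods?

7297

Let group 1 be 0–19 through group 3 = 40+.
Period 1:
Births: 10900 × 0.348 = 3793
Group 2: 8700 × 0.961 = 8361
Group 3: 10900 × 0.94 + 4100 × 0.398 = 10246 + 1632 = 11878
Net migration: Group 2 − 310 → 8051; Group 3 + 140 → 12018
Giving 3793 / 8051 / 12018.
Period 2:
Births: 8051 × 0.348 = 2802
Group 2: 3793 × 0.961 = 3645
Group 3: 8051 × 0.94 + 12018 × 0.398 = 7568 + 4783 = 12351
Net migration: Group 2 − 310 → 3335; Group 3 + 140 → 12491
Giving 2802 / 3335 / 12491.
Period 3:
Births: 3335 × 0.348 = 1161
Group 2: 2802 × 0.961 = 2693
Group 3: 3335 × 0.94 + 12491 × 0.398 = 3135 + 4971 = 8106
Net migration: Group 2 − 310 → 2383; Group 3 + 140 → 8246
Giving 1161 / 2383 / 8246.
Period 4:
Births: 2383 × 0.348 = 829
Group 2: 1161 × 0.961 = 1116
Group 3: 2383 × 0.94 + 8246 × 0.398 = 2240 + 3282 = 5522
Net migration: Group 2 − 310 → 806; Group 3 + 140 → 5662
Giving 829 / 806 / 5662.
Total after period 4: 829 + 806 + 5662 = 7297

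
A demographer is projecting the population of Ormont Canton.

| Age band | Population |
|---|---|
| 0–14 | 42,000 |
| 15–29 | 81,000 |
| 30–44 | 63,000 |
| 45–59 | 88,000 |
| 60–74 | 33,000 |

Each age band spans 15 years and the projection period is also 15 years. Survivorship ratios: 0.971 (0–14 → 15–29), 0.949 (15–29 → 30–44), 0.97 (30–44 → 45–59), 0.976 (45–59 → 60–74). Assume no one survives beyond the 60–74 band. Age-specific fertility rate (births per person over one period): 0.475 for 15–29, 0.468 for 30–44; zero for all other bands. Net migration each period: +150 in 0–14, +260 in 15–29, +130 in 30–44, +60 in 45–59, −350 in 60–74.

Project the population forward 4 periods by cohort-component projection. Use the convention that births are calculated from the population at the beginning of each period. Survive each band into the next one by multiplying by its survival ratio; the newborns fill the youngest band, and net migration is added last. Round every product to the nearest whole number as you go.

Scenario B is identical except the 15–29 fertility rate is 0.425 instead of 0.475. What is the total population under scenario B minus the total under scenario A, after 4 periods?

-15668

Call the groups 1 to 5, youngest first.
Period 1.
Births: 81000 × 0.475 = 38475  |  63000 × 0.468 = 29484 → total 67959
Group 2: 42000 × 0.971 = 40782
Group 3: 81000 × 0.949 = 76869
Group 4: 63000 × 0.97 = 61110
Group 5: 88000 × 0.976 = 85888
Net migration: Group 1 + 150 → 68109; Group 2 + 260 → 41042; Group 3 + 130 → 76999; Group 4 + 60 → 61170; Group 5 − 350 → 85538
Giving 68109 / 41042 / 76999 / 61170 / 85538.
Period 2.
Births: 41042 × 0.475 = 19495  |  76999 × 0.468 = 36036 → total 55531
Group 2: 68109 × 0.971 = 66134
Group 3: 41042 × 0.949 = 38949
Group 4: 76999 × 0.97 = 74689
Group 5: 61170 × 0.976 = 59702
Net migration: Group 1 + 150 → 55681; Group 2 + 260 → 66394; Group 3 + 130 → 39079; Group 4 + 60 → 74749; Group 5 − 350 → 59352
Giving 55681 / 66394 / 39079 / 74749 / 59352.
Period 3.
Births: 66394 × 0.475 = 31537  |  39079 × 0.468 = 18289 → total 49826
Group 2: 55681 × 0.971 = 54066
Group 3: 66394 × 0.949 = 63008
Group 4: 39079 × 0.97 = 37907
Group 5: 74749 × 0.976 = 72955
Net migration: Group 1 + 150 → 49976; Group 2 + 260 → 54326; Group 3 + 130 → 63138; Group 4 + 60 → 37967; Group 5 − 350 → 72605
Giving 49976 / 54326 / 63138 / 37967 / 72605.
Period 4.
Births: 54326 × 0.475 = 25805  |  63138 × 0.468 = 29549 → total 55354
Group 2: 49976 × 0.971 = 48527
Group 3: 54326 × 0.949 = 51555
Group 4: 63138 × 0.97 = 61244
Group 5: 37967 × 0.976 = 37056
Net migration: Group 1 + 150 → 55504; Group 2 + 260 → 48787; Group 3 + 130 → 51685; Group 4 + 60 → 61304; Group 5 − 350 → 36706
Giving 55504 / 48787 / 51685 / 61304 / 36706.
Scenario A total after 4 periods: 253986
Scenario B projection —
Period 1.
Births: 81000 × 0.425 = 34425  |  63000 × 0.468 = 29484 → total 63909
Group 2: 42000 × 0.971 = 40782
Group 3: 81000 × 0.949 = 76869
Group 4: 63000 × 0.97 = 61110
Group 5: 88000 × 0.976 = 85888
Net migration: Group 1 + 150 → 64059; Group 2 + 260 → 41042; Group 3 + 130 → 76999; Group 4 + 60 → 61170; Group 5 − 350 → 85538
Giving 64059 / 41042 / 76999 / 61170 / 85538.
Period 2.
Births: 41042 × 0.425 = 17443  |  76999 × 0.468 = 36036 → total 53479
Group 2: 64059 × 0.971 = 62201
Group 3: 41042 × 0.949 = 38949
Group 4: 76999 × 0.97 = 74689
Group 5: 61170 × 0.976 = 59702
Net migration: Group 1 + 150 → 53629; Group 2 + 260 → 62461; Group 3 + 130 → 39079; Group 4 + 60 → 74749; Group 5 − 350 → 59352
Giving 53629 / 62461 / 39079 / 74749 / 59352.
Period 3.
Births: 62461 × 0.425 = 26546  |  39079 × 0.468 = 18289 → total 44835
Group 2: 53629 × 0.971 = 52074
Group 3: 62461 × 0.949 = 59275
Group 4: 39079 × 0.97 = 37907
Group 5: 74749 × 0.976 = 72955
Net migration: Group 1 + 150 → 44985; Group 2 + 260 → 52334; Group 3 + 130 → 59405; Group 4 + 60 → 37967; Group 5 − 350 → 72605
Giving 44985 / 52334 / 59405 / 37967 / 72605.
Period 4.
Births: 52334 × 0.425 = 22242  |  59405 × 0.468 = 27802 → total 50044
Group 2: 44985 × 0.971 = 43680
Group 3: 52334 × 0.949 = 49665
Group 4: 59405 × 0.97 = 57623
Group 5: 37967 × 0.976 = 37056
Net migration: Group 1 + 150 → 50194; Group 2 + 260 → 43940; Group 3 + 130 → 49795; Group 4 + 60 → 57683; Group 5 − 350 → 36706
Giving 50194 / 43940 / 49795 / 57683 / 36706.
Scenario B total after 4 periods: 238318
Difference B − A = 238318 − 253986 = -15668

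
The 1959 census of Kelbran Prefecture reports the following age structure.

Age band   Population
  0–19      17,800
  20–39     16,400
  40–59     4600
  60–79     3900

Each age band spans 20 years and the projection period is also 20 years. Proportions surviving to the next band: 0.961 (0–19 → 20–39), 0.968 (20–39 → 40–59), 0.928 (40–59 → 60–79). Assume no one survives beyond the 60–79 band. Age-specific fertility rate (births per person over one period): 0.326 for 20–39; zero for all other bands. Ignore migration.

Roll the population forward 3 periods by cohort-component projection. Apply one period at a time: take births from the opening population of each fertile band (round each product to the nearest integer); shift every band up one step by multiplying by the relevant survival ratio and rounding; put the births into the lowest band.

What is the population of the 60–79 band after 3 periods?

Let band 1 be 0–19 through band 4 = 60–79.
Period 1:
Births: 16400 * 0.326 = 5346
Band 2: 17800 * 0.961 = 17106
Band 3: 16400 * 0.968 = 15875
Band 4: 4600 * 0.928 = 4269
End of period: [5346, 17106, 15875, 4269]
Period 2:
Births: 17106 * 0.326 = 5577
Band 2: 5346 * 0.961 = 5138
Band 3: 17106 * 0.968 = 16559
Band 4: 15875 * 0.928 = 14732
End of period: [5577, 5138, 16559, 14732]
Period 3:
Births: 5138 * 0.326 = 1675
Band 2: 5577 * 0.961 = 5359
Band 3: 5138 * 0.968 = 4974
Band 4: 16559 * 0.928 = 15367
End of period: [1675, 5359, 4974, 15367]

15367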